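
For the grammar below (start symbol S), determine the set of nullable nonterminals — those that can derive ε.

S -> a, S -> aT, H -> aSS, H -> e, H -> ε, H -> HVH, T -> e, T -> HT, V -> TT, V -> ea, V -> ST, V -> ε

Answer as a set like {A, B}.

Directly nullable (have an ε-rule): {H, V}.
Not nullable: S, T — each has a terminal in every rule's right-hand side or depends on a non-nullable symbol.

{H, V}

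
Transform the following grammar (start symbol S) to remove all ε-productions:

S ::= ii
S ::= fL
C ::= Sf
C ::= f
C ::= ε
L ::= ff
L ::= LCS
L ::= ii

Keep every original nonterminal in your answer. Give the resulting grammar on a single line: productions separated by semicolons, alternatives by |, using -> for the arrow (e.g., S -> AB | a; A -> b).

S -> fL | ii; C -> f | Sf; L -> LS | ff | ii | LCS

Nullable set: {C}.
Drop C -> ε.
L -> LCS: C nullable, giving LCS | LS.
Unchanged (no nullable symbols): S -> fL; S -> ii; C -> Sf; C -> f; L -> ff; L -> ii.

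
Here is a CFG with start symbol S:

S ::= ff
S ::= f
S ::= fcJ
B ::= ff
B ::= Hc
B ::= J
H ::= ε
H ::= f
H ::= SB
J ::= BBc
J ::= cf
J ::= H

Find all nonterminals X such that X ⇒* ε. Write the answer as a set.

Directly nullable (have an ε-rule): {H}.
J is nullable via J -> H (every symbol on the right is already known nullable).
B is nullable via B -> J (every symbol on the right is already known nullable).
Not nullable: S — each has a terminal in every rule's right-hand side or depends on a non-nullable symbol.

{B, H, J}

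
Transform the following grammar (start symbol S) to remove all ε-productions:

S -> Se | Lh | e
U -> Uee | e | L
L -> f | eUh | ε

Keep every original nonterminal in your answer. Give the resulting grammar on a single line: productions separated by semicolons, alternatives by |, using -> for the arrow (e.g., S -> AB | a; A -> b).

S -> e | h | Lh | Se; L -> f | eh | eUh; U -> L | e | ee | Uee

Nullable set: {L, U}.
S -> Lh: L nullable, giving Lh | h.
Drop L -> ε.
L -> eUh: U nullable, giving eUh | eh.
U -> L: L nullable, giving L.
U -> Uee: U nullable, giving Uee | ee.
Unchanged (no nullable symbols): S -> Se; S -> e; L -> f; U -> e.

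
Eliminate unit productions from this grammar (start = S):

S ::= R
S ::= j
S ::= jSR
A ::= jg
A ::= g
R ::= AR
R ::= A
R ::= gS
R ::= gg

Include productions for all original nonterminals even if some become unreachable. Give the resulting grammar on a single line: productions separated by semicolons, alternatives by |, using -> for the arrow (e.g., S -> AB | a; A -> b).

Unit productions: R->A, S->R.
Unit pairs (A ⇒* B via units): (R,A), (S,A), (S,R).
S: inherits non-unit rules of {A, R, S} → AR | g | gS | gg | j | jSR | jg.
A: inherits non-unit rules of {A} → g | jg.
R: inherits non-unit rules of {A, R} → AR | g | gS | gg | jg.

S -> g | j | AR | gS | gg | jg | jSR; A -> g | jg; R -> g | AR | gS | gg | jg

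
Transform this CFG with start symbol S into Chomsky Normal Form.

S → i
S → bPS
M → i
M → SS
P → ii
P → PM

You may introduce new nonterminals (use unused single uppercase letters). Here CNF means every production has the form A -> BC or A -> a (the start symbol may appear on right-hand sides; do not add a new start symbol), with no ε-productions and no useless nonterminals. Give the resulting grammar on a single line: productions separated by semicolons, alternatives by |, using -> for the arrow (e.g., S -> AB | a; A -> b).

S -> i | BC; A -> i; B -> b; C -> PS; M -> i | SS; P -> AA | PM

No ε-productions.
No unit productions to eliminate.
TERM: introduce B -> b, A -> i and substitute in every rule of length ≥2.
BIN: S -> BPS becomes S -> BC, C -> PS.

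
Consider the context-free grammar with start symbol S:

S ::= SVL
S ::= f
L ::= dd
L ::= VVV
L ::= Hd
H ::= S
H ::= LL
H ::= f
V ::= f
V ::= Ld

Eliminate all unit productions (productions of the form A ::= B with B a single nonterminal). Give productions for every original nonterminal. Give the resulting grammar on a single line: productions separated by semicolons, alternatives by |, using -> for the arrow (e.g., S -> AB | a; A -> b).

S -> f | SVL; H -> f | LL | SVL; L -> Hd | dd | VVV; V -> f | Ld

Unit productions: H->S.
Unit pairs (A ⇒* B via units): (H,S).
S: inherits non-unit rules of {S} → SVL | f.
H: inherits non-unit rules of {H, S} → LL | SVL | f.
L: inherits non-unit rules of {L} → Hd | VVV | dd.
V: inherits non-unit rules of {V} → Ld | f.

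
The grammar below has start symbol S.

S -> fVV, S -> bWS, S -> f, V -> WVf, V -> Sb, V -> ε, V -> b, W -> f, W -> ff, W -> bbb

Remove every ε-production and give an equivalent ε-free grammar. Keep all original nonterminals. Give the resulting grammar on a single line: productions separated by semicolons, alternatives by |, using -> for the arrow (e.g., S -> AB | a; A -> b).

Nullable set: {V}.
S -> fVV: V, V nullable, giving f | fV | fVV.
Drop V -> ε.
V -> WVf: V nullable, giving WVf | Wf.
Unchanged (no nullable symbols): S -> bWS; S -> f; V -> Sb; V -> b; W -> bbb; W -> f; W -> ff.

S -> f | fV | bWS | fVV; V -> b | Sb | Wf | WVf; W -> f | ff | bbb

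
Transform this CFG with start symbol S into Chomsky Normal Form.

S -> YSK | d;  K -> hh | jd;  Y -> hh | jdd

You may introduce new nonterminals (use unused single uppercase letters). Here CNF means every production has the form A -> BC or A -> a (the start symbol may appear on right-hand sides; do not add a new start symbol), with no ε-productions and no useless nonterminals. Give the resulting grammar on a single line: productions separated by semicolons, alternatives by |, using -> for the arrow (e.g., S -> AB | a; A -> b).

S -> d | YD; A -> h; B -> j; C -> d; D -> SK; E -> CC; K -> AA | BC; Y -> AA | BE

No ε-productions.
No unit productions to eliminate.
TERM: introduce C -> d, A -> h, B -> j and substitute in every rule of length ≥2.
BIN: S -> YSK becomes S -> YD, D -> SK; Y -> BCC becomes Y -> BE, E -> CC.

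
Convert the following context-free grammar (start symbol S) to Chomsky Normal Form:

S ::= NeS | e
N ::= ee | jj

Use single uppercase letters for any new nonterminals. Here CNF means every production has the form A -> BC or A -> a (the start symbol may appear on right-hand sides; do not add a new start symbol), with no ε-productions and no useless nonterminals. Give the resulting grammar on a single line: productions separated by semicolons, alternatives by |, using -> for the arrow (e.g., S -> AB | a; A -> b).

No ε-productions.
No unit productions to eliminate.
TERM: introduce A -> e, B -> j and substitute in every rule of length ≥2.
BIN: S -> NAS becomes S -> NC, C -> AS.

S -> e | NC; A -> e; B -> j; C -> AS; N -> AA | BB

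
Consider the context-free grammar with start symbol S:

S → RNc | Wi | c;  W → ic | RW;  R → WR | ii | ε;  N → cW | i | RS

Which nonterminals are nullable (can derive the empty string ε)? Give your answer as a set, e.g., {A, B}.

Directly nullable (have an ε-rule): {R}.
Not nullable: N, S, W — each has a terminal in every rule's right-hand side or depends on a non-nullable symbol.

{R}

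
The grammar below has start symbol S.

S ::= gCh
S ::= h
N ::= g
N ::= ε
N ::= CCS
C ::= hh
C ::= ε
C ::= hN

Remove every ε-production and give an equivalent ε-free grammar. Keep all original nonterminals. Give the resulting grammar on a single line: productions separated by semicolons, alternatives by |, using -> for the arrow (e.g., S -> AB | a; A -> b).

S -> h | gh | gCh; C -> h | hN | hh; N -> S | g | CS | CCS

Nullable set: {C, N}.
S -> gCh: C nullable, giving gCh | gh.
Drop C -> ε.
C -> hN: N nullable, giving h | hN.
Drop N -> ε.
N -> CCS: C, C nullable, giving CCS | CS | S.
Unchanged (no nullable symbols): S -> h; C -> hh; N -> g.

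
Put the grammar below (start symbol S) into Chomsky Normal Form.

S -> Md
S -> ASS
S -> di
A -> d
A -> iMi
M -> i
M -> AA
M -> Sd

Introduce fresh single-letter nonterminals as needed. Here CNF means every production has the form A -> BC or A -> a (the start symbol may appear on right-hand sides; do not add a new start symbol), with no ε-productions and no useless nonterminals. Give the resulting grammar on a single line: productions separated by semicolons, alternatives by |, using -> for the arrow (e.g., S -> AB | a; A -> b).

No ε-productions.
No unit productions to eliminate.
TERM: introduce C -> d, B -> i and substitute in every rule of length ≥2.
BIN: A -> BMB becomes A -> BD, D -> MB; S -> ASS becomes S -> AE, E -> SS.

S -> AE | CB | MC; A -> d | BD; B -> i; C -> d; D -> MB; E -> SS; M -> i | AA | SC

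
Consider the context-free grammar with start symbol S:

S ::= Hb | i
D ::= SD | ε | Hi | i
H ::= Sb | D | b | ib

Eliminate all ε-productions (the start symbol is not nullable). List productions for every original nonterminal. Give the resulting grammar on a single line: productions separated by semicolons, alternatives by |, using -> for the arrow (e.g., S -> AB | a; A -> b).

Nullable set: {D, H}.
S -> Hb: H nullable, giving Hb | b.
Drop D -> ε.
D -> Hi: H nullable, giving Hi | i.
D -> SD: D nullable, giving S | SD.
H -> D: D nullable, giving D.
Unchanged (no nullable symbols): S -> i; D -> i; H -> Sb; H -> b; H -> ib.

S -> b | i | Hb; D -> S | i | Hi | SD; H -> D | b | Sb | ib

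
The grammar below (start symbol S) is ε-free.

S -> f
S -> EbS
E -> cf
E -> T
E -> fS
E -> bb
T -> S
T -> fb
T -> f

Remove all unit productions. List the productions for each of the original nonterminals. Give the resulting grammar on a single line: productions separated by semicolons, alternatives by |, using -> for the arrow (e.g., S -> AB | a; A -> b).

Unit productions: E->T, T->S.
Unit pairs (A ⇒* B via units): (E,S), (E,T), (T,S).
S: inherits non-unit rules of {S} → EbS | f.
E: inherits non-unit rules of {E, S, T} → EbS | bb | cf | f | fS | fb.
T: inherits non-unit rules of {S, T} → EbS | f | fb.

S -> f | EbS; E -> f | bb | cf | fS | fb | EbS; T -> f | fb | EbS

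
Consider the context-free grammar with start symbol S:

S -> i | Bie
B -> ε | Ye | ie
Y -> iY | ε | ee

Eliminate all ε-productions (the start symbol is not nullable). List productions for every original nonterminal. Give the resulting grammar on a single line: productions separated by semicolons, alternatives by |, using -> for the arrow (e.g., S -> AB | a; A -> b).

S -> i | ie | Bie; B -> e | Ye | ie; Y -> i | ee | iY

Nullable set: {B, Y}.
S -> Bie: B nullable, giving Bie | ie.
Drop B -> ε.
B -> Ye: Y nullable, giving Ye | e.
Drop Y -> ε.
Y -> iY: Y nullable, giving i | iY.
Unchanged (no nullable symbols): S -> i; B -> ie; Y -> ee.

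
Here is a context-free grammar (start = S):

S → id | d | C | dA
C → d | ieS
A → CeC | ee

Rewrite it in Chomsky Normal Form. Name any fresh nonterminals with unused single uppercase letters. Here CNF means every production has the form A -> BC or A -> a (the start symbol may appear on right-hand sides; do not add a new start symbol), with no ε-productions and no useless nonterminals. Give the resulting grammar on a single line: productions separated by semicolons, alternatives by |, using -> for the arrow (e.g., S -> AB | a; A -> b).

S -> d | DE | DH | EA; A -> BB | CF; B -> e; C -> d | DG; D -> i; E -> d; F -> BC; G -> BS; H -> BS

No ε-productions.
After unit-elimination: S -> d | dA | id | ieS; A -> ee | CeC; C -> d | ieS.
TERM: introduce E -> d, B -> e, D -> i and substitute in every rule of length ≥2.
BIN: A -> CBC becomes A -> CF, F -> BC; C -> DBS becomes C -> DG, G -> BS; S -> DBS becomes S -> DH, H -> BS.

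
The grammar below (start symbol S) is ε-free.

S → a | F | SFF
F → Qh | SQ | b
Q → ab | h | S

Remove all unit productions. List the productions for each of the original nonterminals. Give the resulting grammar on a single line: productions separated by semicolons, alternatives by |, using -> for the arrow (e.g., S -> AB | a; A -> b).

S -> a | b | Qh | SQ | SFF; F -> b | Qh | SQ; Q -> a | b | h | Qh | SQ | ab | SFF

Unit productions: Q->S, S->F.
Unit pairs (A ⇒* B via units): (Q,F), (Q,S), (S,F).
S: inherits non-unit rules of {F, S} → Qh | SFF | SQ | a | b.
F: inherits non-unit rules of {F} → Qh | SQ | b.
Q: inherits non-unit rules of {F, Q, S} → Qh | SFF | SQ | a | ab | b | h.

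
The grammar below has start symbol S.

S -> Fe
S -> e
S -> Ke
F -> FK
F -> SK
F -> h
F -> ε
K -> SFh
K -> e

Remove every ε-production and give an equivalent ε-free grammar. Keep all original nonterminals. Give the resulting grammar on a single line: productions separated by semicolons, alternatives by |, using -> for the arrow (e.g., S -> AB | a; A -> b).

S -> e | Fe | Ke; F -> K | h | FK | SK; K -> e | Sh | SFh

Nullable set: {F}.
S -> Fe: F nullable, giving Fe | e.
Drop F -> ε.
F -> FK: F nullable, giving FK | K.
K -> SFh: F nullable, giving SFh | Sh.
Unchanged (no nullable symbols): S -> Ke; S -> e; F -> SK; F -> h; K -> e.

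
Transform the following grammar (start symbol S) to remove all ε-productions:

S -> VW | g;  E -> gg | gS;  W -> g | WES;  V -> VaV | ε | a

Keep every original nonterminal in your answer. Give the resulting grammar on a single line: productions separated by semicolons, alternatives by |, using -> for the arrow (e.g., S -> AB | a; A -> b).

S -> W | g | VW; E -> gS | gg; V -> a | Va | aV | VaV; W -> g | WES

Nullable set: {V}.
S -> VW: V nullable, giving VW | W.
Drop V -> ε.
V -> VaV: V, V nullable, giving Va | VaV | a | aV.
Unchanged (no nullable symbols): S -> g; E -> gS; E -> gg; V -> a; W -> WES; W -> g.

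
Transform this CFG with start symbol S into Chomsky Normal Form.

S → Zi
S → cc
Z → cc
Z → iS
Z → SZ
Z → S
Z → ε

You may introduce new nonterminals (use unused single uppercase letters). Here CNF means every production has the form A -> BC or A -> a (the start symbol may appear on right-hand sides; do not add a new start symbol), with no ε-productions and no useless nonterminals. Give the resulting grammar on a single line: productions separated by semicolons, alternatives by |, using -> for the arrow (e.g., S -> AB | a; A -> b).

S -> i | BB | ZA; A -> i; B -> c; Z -> i | AS | BB | SZ | ZA

Nullable: {Z}; after ε-elimination: S -> i | Zi | cc; Z -> S | SZ | cc | iS.
After unit-elimination: S -> i | Zi | cc; Z -> i | SZ | Zi | cc | iS.
TERM: introduce B -> c, A -> i and substitute in every rule of length ≥2.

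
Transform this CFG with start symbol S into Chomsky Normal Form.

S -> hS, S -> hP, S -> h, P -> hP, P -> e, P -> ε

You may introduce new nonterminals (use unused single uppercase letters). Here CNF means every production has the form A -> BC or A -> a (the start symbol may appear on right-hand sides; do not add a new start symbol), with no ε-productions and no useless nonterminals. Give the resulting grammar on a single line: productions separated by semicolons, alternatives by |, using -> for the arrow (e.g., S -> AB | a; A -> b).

Nullable: {P}; after ε-elimination: S -> h | hP | hS; P -> e | h | hP.
No unit productions to eliminate.
TERM: introduce A -> h and substitute in every rule of length ≥2.

S -> h | AP | AS; A -> h; P -> e | h | AP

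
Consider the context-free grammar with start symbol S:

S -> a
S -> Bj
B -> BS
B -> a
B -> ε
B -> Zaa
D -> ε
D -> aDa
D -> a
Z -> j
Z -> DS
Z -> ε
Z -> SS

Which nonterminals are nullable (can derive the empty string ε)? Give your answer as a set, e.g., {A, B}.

Directly nullable (have an ε-rule): {B, D, Z}.
Not nullable: S — each has a terminal in every rule's right-hand side or depends on a non-nullable symbol.

{B, D, Z}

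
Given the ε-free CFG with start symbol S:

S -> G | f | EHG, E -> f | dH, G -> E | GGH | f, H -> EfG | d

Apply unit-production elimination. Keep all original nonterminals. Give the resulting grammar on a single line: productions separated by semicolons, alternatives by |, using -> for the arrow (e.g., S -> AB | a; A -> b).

Unit productions: G->E, S->G.
Unit pairs (A ⇒* B via units): (G,E), (S,E), (S,G).
S: inherits non-unit rules of {E, G, S} → EHG | GGH | dH | f.
E: inherits non-unit rules of {E} → dH | f.
G: inherits non-unit rules of {E, G} → GGH | dH | f.
H: inherits non-unit rules of {H} → EfG | d.

S -> f | dH | EHG | GGH; E -> f | dH; G -> f | dH | GGH; H -> d | EfG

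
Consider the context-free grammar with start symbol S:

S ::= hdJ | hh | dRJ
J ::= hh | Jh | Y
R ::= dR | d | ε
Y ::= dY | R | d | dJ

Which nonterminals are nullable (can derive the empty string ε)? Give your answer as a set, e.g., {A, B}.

Directly nullable (have an ε-rule): {R}.
Y is nullable via Y -> R (every symbol on the right is already known nullable).
J is nullable via J -> Y (every symbol on the right is already known nullable).
Not nullable: S — each has a terminal in every rule's right-hand side or depends on a non-nullable symbol.

{J, R, Y}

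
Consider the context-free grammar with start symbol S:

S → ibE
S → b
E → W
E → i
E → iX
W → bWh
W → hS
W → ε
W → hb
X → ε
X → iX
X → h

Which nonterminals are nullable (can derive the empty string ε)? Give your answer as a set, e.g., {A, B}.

Directly nullable (have an ε-rule): {W, X}.
E is nullable via E -> W (every symbol on the right is already known nullable).
Not nullable: S — each has a terminal in every rule's right-hand side or depends on a non-nullable symbol.

{E, W, X}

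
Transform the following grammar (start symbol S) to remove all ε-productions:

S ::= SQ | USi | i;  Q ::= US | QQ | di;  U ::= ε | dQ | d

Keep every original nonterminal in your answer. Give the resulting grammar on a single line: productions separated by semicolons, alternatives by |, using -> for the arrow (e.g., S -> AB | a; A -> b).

S -> i | SQ | Si | USi; Q -> S | QQ | US | di; U -> d | dQ

Nullable set: {U}.
S -> USi: U nullable, giving Si | USi.
Q -> US: U nullable, giving S | US.
Drop U -> ε.
Unchanged (no nullable symbols): S -> SQ; S -> i; Q -> QQ; Q -> di; U -> d; U -> dQ.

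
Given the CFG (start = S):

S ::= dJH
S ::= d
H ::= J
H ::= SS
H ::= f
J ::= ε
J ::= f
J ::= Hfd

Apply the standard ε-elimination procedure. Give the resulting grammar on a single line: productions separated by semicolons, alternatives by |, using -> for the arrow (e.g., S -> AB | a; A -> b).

Nullable set: {H, J}.
S -> dJH: J, H nullable, giving d | dH | dJ | dJH.
H -> J: J nullable, giving J.
Drop J -> ε.
J -> Hfd: H nullable, giving Hfd | fd.
Unchanged (no nullable symbols): S -> d; H -> SS; H -> f; J -> f.

S -> d | dH | dJ | dJH; H -> J | f | SS; J -> f | fd | Hfd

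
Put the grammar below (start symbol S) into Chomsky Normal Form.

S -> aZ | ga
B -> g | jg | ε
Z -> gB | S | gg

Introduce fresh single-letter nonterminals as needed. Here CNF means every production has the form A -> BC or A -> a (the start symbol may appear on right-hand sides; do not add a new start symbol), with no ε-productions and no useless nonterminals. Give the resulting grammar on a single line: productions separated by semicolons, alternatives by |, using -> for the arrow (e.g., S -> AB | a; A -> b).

Nullable: {B}; after ε-elimination: S -> aZ | ga; B -> g | jg; Z -> S | g | gB | gg.
After unit-elimination: S -> aZ | ga; B -> g | jg; Z -> g | aZ | gB | ga | gg.
TERM: introduce D -> a, C -> g, A -> j and substitute in every rule of length ≥2.

S -> CD | DZ; A -> j; B -> g | AC; C -> g; D -> a; Z -> g | CB | CC | CD | DZ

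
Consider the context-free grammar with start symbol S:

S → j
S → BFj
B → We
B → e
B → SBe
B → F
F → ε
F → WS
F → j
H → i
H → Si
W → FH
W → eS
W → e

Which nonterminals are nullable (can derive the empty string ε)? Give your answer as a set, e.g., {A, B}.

Directly nullable (have an ε-rule): {F}.
B is nullable via B -> F (every symbol on the right is already known nullable).
Not nullable: H, S, W — each has a terminal in every rule's right-hand side or depends on a non-nullable symbol.

{B, F}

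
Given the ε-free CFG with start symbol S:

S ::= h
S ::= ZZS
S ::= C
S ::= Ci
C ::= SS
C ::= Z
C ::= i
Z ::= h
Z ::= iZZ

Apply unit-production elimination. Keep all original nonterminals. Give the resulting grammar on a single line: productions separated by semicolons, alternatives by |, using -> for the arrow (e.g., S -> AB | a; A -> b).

S -> h | i | Ci | SS | ZZS | iZZ; C -> h | i | SS | iZZ; Z -> h | iZZ

Unit productions: C->Z, S->C.
Unit pairs (A ⇒* B via units): (C,Z), (S,C), (S,Z).
S: inherits non-unit rules of {C, S, Z} → Ci | SS | ZZS | h | i | iZZ.
C: inherits non-unit rules of {C, Z} → SS | h | i | iZZ.
Z: inherits non-unit rules of {Z} → h | iZZ.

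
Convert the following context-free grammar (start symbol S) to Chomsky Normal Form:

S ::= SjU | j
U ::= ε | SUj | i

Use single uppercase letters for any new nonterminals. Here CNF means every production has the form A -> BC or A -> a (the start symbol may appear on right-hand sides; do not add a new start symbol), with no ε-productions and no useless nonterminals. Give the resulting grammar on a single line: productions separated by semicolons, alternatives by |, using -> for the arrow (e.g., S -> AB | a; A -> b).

S -> j | SA | SB; A -> j; B -> AU; C -> UA; U -> i | SA | SC

Nullable: {U}; after ε-elimination: S -> j | Sj | SjU; U -> i | Sj | SUj.
No unit productions to eliminate.
TERM: introduce A -> j and substitute in every rule of length ≥2.
BIN: S -> SAU becomes S -> SB, B -> AU; U -> SUA becomes U -> SC, C -> UA.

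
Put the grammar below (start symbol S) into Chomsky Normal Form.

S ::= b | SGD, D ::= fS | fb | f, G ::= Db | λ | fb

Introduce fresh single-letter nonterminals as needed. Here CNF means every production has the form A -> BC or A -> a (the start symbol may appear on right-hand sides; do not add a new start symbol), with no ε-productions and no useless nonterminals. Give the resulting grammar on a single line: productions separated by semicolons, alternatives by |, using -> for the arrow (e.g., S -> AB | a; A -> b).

S -> b | SC | SD; A -> f; B -> b; C -> GD; D -> f | AB | AS; G -> AB | DB

Nullable: {G}; after ε-elimination: S -> b | SD | SGD; D -> f | fS | fb; G -> Db | fb.
No unit productions to eliminate.
TERM: introduce B -> b, A -> f and substitute in every rule of length ≥2.
BIN: S -> SGD becomes S -> SC, C -> GD.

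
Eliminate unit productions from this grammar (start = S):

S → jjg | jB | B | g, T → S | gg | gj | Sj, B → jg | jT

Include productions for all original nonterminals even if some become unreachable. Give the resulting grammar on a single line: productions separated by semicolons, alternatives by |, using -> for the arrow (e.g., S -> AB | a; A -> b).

Unit productions: S->B, T->S.
Unit pairs (A ⇒* B via units): (S,B), (T,B), (T,S).
S: inherits non-unit rules of {B, S} → g | jB | jT | jg | jjg.
B: inherits non-unit rules of {B} → jT | jg.
T: inherits non-unit rules of {B, S, T} → Sj | g | gg | gj | jB | jT | jg | jjg.

S -> g | jB | jT | jg | jjg; B -> jT | jg; T -> g | Sj | gg | gj | jB | jT | jg | jjg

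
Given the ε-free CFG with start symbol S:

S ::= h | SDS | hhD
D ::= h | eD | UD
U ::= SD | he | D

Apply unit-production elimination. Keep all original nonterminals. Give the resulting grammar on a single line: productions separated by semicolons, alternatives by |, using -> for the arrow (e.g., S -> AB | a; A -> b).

Unit productions: U->D.
Unit pairs (A ⇒* B via units): (U,D).
S: inherits non-unit rules of {S} → SDS | h | hhD.
D: inherits non-unit rules of {D} → UD | eD | h.
U: inherits non-unit rules of {D, U} → SD | UD | eD | h | he.

S -> h | SDS | hhD; D -> h | UD | eD; U -> h | SD | UD | eD | he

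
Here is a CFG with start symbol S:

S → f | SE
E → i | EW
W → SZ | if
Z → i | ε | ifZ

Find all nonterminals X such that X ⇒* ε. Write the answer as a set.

Directly nullable (have an ε-rule): {Z}.
Not nullable: E, S, W — each has a terminal in every rule's right-hand side or depends on a non-nullable symbol.

{Z}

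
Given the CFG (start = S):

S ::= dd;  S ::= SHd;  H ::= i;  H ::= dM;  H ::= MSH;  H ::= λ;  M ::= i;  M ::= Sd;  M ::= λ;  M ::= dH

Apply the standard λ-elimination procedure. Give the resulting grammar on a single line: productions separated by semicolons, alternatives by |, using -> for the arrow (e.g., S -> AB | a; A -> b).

S -> Sd | dd | SHd; H -> S | d | i | MS | SH | dM | MSH; M -> d | i | Sd | dH

Nullable set: {H, M}.
S -> SHd: H nullable, giving SHd | Sd.
Drop H -> λ.
H -> MSH: M, H nullable, giving MS | MSH | S | SH.
H -> dM: M nullable, giving d | dM.
Drop M -> λ.
M -> dH: H nullable, giving d | dH.
Unchanged (no nullable symbols): S -> dd; H -> i; M -> Sd; M -> i.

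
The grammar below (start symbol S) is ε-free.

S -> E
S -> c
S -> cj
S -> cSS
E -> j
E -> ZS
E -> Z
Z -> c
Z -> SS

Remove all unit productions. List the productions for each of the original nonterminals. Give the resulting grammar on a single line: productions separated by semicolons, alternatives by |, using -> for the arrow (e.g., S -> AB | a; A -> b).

Unit productions: E->Z, S->E.
Unit pairs (A ⇒* B via units): (E,Z), (S,E), (S,Z).
S: inherits non-unit rules of {E, S, Z} → SS | ZS | c | cSS | cj | j.
E: inherits non-unit rules of {E, Z} → SS | ZS | c | j.
Z: inherits non-unit rules of {Z} → SS | c.

S -> c | j | SS | ZS | cj | cSS; E -> c | j | SS | ZS; Z -> c | SS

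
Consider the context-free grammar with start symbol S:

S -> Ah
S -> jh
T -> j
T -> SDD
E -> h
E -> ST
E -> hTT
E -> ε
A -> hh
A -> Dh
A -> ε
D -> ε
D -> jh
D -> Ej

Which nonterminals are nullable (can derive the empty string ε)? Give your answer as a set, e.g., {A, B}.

{A, D, E}

Directly nullable (have an ε-rule): {A, D, E}.
Not nullable: S, T — each has a terminal in every rule's right-hand side or depends on a non-nullable symbol.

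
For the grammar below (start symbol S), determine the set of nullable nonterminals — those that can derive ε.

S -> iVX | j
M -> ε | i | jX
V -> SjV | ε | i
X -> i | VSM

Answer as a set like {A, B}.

{M, V}

Directly nullable (have an ε-rule): {M, V}.
Not nullable: S, X — each has a terminal in every rule's right-hand side or depends on a non-nullable symbol.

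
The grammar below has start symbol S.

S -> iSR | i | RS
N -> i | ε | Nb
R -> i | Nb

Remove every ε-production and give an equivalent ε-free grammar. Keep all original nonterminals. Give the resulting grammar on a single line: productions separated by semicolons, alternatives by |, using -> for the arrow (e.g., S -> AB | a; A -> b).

S -> i | RS | iSR; N -> b | i | Nb; R -> b | i | Nb

Nullable set: {N}.
Drop N -> ε.
N -> Nb: N nullable, giving Nb | b.
R -> Nb: N nullable, giving Nb | b.
Unchanged (no nullable symbols): S -> RS; S -> i; S -> iSR; N -> i; R -> i.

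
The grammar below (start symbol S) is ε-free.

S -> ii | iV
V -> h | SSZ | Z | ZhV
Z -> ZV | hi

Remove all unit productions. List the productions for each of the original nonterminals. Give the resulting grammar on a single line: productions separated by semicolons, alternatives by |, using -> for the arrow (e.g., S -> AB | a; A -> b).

S -> iV | ii; V -> h | ZV | hi | SSZ | ZhV; Z -> ZV | hi

Unit productions: V->Z.
Unit pairs (A ⇒* B via units): (V,Z).
S: inherits non-unit rules of {S} → iV | ii.
V: inherits non-unit rules of {V, Z} → SSZ | ZV | ZhV | h | hi.
Z: inherits non-unit rules of {Z} → ZV | hi.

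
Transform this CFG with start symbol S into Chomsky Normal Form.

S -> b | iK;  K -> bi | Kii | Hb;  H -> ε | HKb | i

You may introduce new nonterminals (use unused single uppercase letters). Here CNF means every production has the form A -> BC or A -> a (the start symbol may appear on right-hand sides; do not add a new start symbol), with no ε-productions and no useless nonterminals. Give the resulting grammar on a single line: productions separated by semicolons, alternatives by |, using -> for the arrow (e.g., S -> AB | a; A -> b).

Nullable: {H}; after ε-elimination: S -> b | iK; H -> i | Kb | HKb; K -> b | Hb | bi | Kii.
No unit productions to eliminate.
TERM: introduce A -> b, B -> i and substitute in every rule of length ≥2.
BIN: H -> HKA becomes H -> HC, C -> KA; K -> KBB becomes K -> KD, D -> BB.

S -> b | BK; A -> b; B -> i; C -> KA; D -> BB; H -> i | HC | KA; K -> b | AB | HA | KD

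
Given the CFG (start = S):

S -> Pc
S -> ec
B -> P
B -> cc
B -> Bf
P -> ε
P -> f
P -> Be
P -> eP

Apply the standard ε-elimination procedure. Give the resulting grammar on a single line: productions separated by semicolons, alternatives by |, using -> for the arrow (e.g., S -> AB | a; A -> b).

S -> c | Pc | ec; B -> P | f | Bf | cc; P -> e | f | Be | eP

Nullable set: {B, P}.
S -> Pc: P nullable, giving Pc | c.
B -> Bf: B nullable, giving Bf | f.
B -> P: P nullable, giving P.
Drop P -> ε.
P -> Be: B nullable, giving Be | e.
P -> eP: P nullable, giving e | eP.
Unchanged (no nullable symbols): S -> ec; B -> cc; P -> f.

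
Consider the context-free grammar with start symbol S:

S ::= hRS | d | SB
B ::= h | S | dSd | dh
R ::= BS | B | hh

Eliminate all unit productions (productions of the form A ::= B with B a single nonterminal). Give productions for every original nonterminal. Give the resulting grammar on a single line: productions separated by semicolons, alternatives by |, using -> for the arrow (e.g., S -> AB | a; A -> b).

S -> d | SB | hRS; B -> d | h | SB | dh | dSd | hRS; R -> d | h | BS | SB | dh | hh | dSd | hRS

Unit productions: B->S, R->B.
Unit pairs (A ⇒* B via units): (B,S), (R,B), (R,S).
S: inherits non-unit rules of {S} → SB | d | hRS.
B: inherits non-unit rules of {B, S} → SB | d | dSd | dh | h | hRS.
R: inherits non-unit rules of {B, R, S} → BS | SB | d | dSd | dh | h | hRS | hh.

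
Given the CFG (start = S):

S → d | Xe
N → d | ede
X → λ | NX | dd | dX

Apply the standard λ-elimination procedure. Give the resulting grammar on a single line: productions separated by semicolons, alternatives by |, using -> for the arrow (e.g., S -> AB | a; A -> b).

Nullable set: {X}.
S -> Xe: X nullable, giving Xe | e.
Drop X -> λ.
X -> NX: X nullable, giving N | NX.
X -> dX: X nullable, giving d | dX.
Unchanged (no nullable symbols): S -> d; N -> d; N -> ede; X -> dd.

S -> d | e | Xe; N -> d | ede; X -> N | d | NX | dX | dd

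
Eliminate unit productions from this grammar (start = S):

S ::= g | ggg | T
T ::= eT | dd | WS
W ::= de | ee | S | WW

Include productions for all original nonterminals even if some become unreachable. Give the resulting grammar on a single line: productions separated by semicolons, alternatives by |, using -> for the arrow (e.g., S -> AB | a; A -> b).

S -> g | WS | dd | eT | ggg; T -> WS | dd | eT; W -> g | WS | WW | dd | de | eT | ee | ggg

Unit productions: S->T, W->S.
Unit pairs (A ⇒* B via units): (S,T), (W,S), (W,T).
S: inherits non-unit rules of {S, T} → WS | dd | eT | g | ggg.
T: inherits non-unit rules of {T} → WS | dd | eT.
W: inherits non-unit rules of {S, T, W} → WS | WW | dd | de | eT | ee | g | ggg.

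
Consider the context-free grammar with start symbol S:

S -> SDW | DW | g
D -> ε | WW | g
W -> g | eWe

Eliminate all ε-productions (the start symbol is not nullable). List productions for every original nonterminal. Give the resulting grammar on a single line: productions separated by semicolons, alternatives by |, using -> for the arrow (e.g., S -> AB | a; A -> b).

S -> W | g | DW | SW | SDW; D -> g | WW; W -> g | eWe

Nullable set: {D}.
S -> DW: D nullable, giving DW | W.
S -> SDW: D nullable, giving SDW | SW.
Drop D -> ε.
Unchanged (no nullable symbols): S -> g; D -> WW; D -> g; W -> eWe; W -> g.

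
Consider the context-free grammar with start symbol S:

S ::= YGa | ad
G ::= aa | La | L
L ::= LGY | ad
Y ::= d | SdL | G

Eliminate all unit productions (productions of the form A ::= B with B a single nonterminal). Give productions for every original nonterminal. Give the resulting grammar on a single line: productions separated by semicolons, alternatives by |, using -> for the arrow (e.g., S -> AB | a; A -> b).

Unit productions: G->L, Y->G.
Unit pairs (A ⇒* B via units): (G,L), (Y,G), (Y,L).
S: inherits non-unit rules of {S} → YGa | ad.
G: inherits non-unit rules of {G, L} → LGY | La | aa | ad.
L: inherits non-unit rules of {L} → LGY | ad.
Y: inherits non-unit rules of {G, L, Y} → LGY | La | SdL | aa | ad | d.

S -> ad | YGa; G -> La | aa | ad | LGY; L -> ad | LGY; Y -> d | La | aa | ad | LGY | SdL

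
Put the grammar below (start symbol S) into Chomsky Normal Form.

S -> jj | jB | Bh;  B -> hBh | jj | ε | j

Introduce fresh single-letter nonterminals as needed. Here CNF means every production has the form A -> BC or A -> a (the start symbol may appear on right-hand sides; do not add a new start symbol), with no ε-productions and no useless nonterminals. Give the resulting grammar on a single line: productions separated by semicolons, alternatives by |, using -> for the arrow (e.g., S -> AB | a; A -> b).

S -> h | j | BA | CB | CC; A -> h; B -> j | AA | AD | CC; C -> j; D -> BA

Nullable: {B}; after ε-elimination: S -> h | j | Bh | jB | jj; B -> j | hh | jj | hBh.
No unit productions to eliminate.
TERM: introduce A -> h, C -> j and substitute in every rule of length ≥2.
BIN: B -> ABA becomes B -> AD, D -> BA.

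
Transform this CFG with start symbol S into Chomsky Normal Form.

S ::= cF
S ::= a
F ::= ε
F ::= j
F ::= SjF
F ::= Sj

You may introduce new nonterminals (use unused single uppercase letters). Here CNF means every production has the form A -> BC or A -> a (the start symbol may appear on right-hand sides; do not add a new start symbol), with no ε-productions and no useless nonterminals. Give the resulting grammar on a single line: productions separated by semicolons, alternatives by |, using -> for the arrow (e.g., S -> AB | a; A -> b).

S -> a | c | BF; A -> j; B -> c; C -> AF; F -> j | SA | SC

Nullable: {F}; after ε-elimination: S -> a | c | cF; F -> j | Sj | SjF.
No unit productions to eliminate.
TERM: introduce B -> c, A -> j and substitute in every rule of length ≥2.
BIN: F -> SAF becomes F -> SC, C -> AF.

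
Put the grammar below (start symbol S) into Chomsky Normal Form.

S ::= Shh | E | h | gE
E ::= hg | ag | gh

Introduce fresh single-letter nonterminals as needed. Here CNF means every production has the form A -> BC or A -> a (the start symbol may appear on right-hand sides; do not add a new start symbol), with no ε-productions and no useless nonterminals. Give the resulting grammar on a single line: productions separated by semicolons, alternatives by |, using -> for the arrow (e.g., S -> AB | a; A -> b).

S -> h | AB | BC | BE | CB | SD; A -> a; B -> g; C -> h; D -> CC; E -> AB | BC | CB

No ε-productions.
After unit-elimination: S -> h | ag | gE | gh | hg | Shh; E -> ag | gh | hg.
TERM: introduce A -> a, B -> g, C -> h and substitute in every rule of length ≥2.
BIN: S -> SCC becomes S -> SD, D -> CC.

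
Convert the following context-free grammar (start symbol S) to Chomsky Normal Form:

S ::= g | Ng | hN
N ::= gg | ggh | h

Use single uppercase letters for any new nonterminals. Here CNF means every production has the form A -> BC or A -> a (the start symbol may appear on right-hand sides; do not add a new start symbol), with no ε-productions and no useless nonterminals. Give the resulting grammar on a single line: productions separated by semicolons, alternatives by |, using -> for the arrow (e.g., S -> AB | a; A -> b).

No ε-productions.
No unit productions to eliminate.
TERM: introduce A -> g, B -> h and substitute in every rule of length ≥2.
BIN: N -> AAB becomes N -> AC, C -> AB.

S -> g | BN | NA; A -> g; B -> h; C -> AB; N -> h | AA | AC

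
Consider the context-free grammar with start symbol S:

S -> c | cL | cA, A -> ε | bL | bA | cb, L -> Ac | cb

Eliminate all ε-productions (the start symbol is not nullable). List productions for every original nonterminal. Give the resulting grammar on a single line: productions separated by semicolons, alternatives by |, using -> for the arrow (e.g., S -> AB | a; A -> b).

Nullable set: {A}.
S -> cA: A nullable, giving c | cA.
Drop A -> ε.
A -> bA: A nullable, giving b | bA.
L -> Ac: A nullable, giving Ac | c.
Unchanged (no nullable symbols): S -> c; S -> cL; A -> bL; A -> cb; L -> cb.

S -> c | cA | cL; A -> b | bA | bL | cb; L -> c | Ac | cb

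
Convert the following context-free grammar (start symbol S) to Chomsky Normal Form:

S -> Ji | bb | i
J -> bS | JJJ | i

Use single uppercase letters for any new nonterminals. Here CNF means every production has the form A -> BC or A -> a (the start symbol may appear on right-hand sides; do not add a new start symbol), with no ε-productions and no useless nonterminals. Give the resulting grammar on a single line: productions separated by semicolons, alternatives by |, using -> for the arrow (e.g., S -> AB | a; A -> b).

No ε-productions.
No unit productions to eliminate.
TERM: introduce A -> b, B -> i and substitute in every rule of length ≥2.
BIN: J -> JJJ becomes J -> JC, C -> JJ.

S -> i | AA | JB; A -> b; B -> i; C -> JJ; J -> i | AS | JC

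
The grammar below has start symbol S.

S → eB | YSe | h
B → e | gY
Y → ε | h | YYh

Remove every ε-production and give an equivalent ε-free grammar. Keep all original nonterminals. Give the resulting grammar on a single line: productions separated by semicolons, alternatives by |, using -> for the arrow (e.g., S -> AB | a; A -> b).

Nullable set: {Y}.
S -> YSe: Y nullable, giving Se | YSe.
B -> gY: Y nullable, giving g | gY.
Drop Y -> ε.
Y -> YYh: Y, Y nullable, giving YYh | Yh | h.
Unchanged (no nullable symbols): S -> eB; S -> h; B -> e; Y -> h.

S -> h | Se | eB | YSe; B -> e | g | gY; Y -> h | Yh | YYh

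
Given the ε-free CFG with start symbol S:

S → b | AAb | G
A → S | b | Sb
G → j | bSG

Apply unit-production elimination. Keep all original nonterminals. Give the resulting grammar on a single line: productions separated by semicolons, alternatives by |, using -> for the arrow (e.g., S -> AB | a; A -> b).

S -> b | j | AAb | bSG; A -> b | j | Sb | AAb | bSG; G -> j | bSG

Unit productions: A->S, S->G.
Unit pairs (A ⇒* B via units): (A,G), (A,S), (S,G).
S: inherits non-unit rules of {G, S} → AAb | b | bSG | j.
A: inherits non-unit rules of {A, G, S} → AAb | Sb | b | bSG | j.
G: inherits non-unit rules of {G} → bSG | j.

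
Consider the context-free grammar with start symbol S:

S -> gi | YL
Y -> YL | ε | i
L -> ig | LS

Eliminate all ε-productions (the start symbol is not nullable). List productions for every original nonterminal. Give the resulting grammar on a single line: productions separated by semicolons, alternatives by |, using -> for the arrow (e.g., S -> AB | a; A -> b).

S -> L | YL | gi; L -> LS | ig; Y -> L | i | YL

Nullable set: {Y}.
S -> YL: Y nullable, giving L | YL.
Drop Y -> ε.
Y -> YL: Y nullable, giving L | YL.
Unchanged (no nullable symbols): S -> gi; L -> LS; L -> ig; Y -> i.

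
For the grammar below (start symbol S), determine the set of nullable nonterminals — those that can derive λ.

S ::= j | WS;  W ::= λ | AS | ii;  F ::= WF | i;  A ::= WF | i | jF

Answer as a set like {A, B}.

{W}

Directly nullable (have an ε-rule): {W}.
Not nullable: A, F, S — each has a terminal in every rule's right-hand side or depends on a non-nullable symbol.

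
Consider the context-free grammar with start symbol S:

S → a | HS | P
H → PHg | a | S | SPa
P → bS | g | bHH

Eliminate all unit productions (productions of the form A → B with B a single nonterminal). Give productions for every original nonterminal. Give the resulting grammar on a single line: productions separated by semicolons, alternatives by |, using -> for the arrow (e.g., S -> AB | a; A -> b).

S -> a | g | HS | bS | bHH; H -> a | g | HS | bS | PHg | SPa | bHH; P -> g | bS | bHH

Unit productions: H->S, S->P.
Unit pairs (A ⇒* B via units): (H,P), (H,S), (S,P).
S: inherits non-unit rules of {P, S} → HS | a | bHH | bS | g.
H: inherits non-unit rules of {H, P, S} → HS | PHg | SPa | a | bHH | bS | g.
P: inherits non-unit rules of {P} → bHH | bS | g.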